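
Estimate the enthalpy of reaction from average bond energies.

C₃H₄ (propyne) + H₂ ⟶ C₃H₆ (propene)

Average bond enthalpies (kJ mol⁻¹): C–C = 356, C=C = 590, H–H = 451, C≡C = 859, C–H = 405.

Bonds broken (reactants):
  C≡C: 1 × 859 = 859
  C–C: 1 × 356 = 356
  C–H: 4 × 405 = 1620
  H–H: 1 × 451 = 451
  Σ(broken) = 3286 kJ
Bonds formed (products):
  C–C: 1 × 356 = 356
  C–H: 6 × 405 = 2430
  C=C: 1 × 590 = 590
  Σ(formed) = 3376 kJ
ΔH = Σ(broken) − Σ(formed) = 3286 − 3376 = −90 kJ

ΔH ≈ −90 kJ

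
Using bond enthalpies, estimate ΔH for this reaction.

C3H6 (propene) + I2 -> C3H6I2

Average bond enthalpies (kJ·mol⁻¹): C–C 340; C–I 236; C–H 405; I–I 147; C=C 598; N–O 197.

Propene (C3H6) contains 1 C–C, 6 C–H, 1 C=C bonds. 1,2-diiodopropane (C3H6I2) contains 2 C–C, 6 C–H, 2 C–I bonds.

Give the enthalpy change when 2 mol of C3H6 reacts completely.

ΔH = −134 kJ

Bonds broken (reactants):
  C–C: 1 × 340 = 340
  C–H: 6 × 405 = 2430
  C=C: 1 × 598 = 598
  I–I: 1 × 147 = 147
  Σ(broken) = 3515 kJ
Bonds formed (products):
  C–C: 2 × 340 = 680
  C–H: 6 × 405 = 2430
  C–I: 2 × 236 = 472
  Σ(formed) = 3582 kJ
ΔH = Σ(broken) − Σ(formed) = 3515 − 3582 = −67 kJ
For 2× the reaction as written: 2 × (−67) = −134 kJ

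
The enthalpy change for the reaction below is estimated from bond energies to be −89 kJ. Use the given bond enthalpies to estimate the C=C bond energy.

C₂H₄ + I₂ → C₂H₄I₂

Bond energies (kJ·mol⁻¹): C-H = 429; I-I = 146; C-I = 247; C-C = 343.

Let D be the C=C bond energy.
Σ(broken) = 4×429 + 1×D + 1×146 = 1862 + D
Σ(formed) = 1×343 + 4×429 + 2×247 = 2553
ΔH = Σ(broken) − Σ(formed) = (1862 + D) − (2553) = −691 + D
Setting this equal to −89 kJ gives D = 602 kJ/mol.

D(C=C) ≈ 602 kJ/mol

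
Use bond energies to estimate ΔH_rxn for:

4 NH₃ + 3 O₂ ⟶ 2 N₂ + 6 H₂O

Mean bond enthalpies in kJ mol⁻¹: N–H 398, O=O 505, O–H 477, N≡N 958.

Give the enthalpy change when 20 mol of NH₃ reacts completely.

Bonds broken (reactants):
  N–H: 12 × 398 = 4776
  O=O: 3 × 505 = 1515
  Σ(broken) = 6291 kJ
Bonds formed (products):
  N≡N: 2 × 958 = 1916
  O–H: 12 × 477 = 5724
  Σ(formed) = 7640 kJ
ΔH = Σ(broken) − Σ(formed) = 6291 − 7640 = −1349 kJ
For 5× the reaction as written: 5 × (−1349) = −6745 kJ

ΔH = −6745 kJ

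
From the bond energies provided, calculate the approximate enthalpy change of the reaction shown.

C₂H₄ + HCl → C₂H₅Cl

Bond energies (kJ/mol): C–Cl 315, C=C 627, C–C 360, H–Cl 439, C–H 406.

Bonds broken (reactants):
  C–H: 4 × 406 = 1624
  C=C: 1 × 627 = 627
  H–Cl: 1 × 439 = 439
  Σ(broken) = 2690 kJ
Bonds formed (products):
  C–C: 1 × 360 = 360
  C–Cl: 1 × 315 = 315
  C–H: 5 × 406 = 2030
  Σ(formed) = 2705 kJ
ΔH = Σ(broken) − Σ(formed) = 2690 − 2705 = −15 kJ

ΔH ≈ −15 kJ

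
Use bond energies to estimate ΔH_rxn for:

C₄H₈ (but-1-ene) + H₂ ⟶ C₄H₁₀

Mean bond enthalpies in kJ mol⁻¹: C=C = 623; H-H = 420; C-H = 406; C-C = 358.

Bonds broken (reactants):
  C-C: 2 × 358 = 716
  C-H: 8 × 406 = 3248
  C=C: 1 × 623 = 623
  H-H: 1 × 420 = 420
  Σ(broken) = 5007 kJ
Bonds formed (products):
  C-C: 3 × 358 = 1074
  C-H: 10 × 406 = 4060
  Σ(formed) = 5134 kJ
ΔH = Σ(broken) − Σ(formed) = 5007 − 5134 = −127 kJ

ΔH ≈ −127 kJ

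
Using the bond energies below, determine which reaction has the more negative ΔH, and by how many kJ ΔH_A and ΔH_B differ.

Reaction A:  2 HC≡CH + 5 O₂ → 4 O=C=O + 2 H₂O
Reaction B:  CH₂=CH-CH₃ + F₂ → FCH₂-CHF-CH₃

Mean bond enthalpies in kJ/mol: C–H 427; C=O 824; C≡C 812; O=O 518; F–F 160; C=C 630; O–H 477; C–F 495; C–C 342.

Reaction A, by 2036 kJ

Reaction A:
  Bonds broken (reactants):
    C≡C: 2 × 812 = 1624
    C–H: 4 × 427 = 1708
    O=O: 5 × 518 = 2590
    Σ(broken) = 5922 kJ
  Bonds formed (products):
    C=O: 8 × 824 = 6592
    O–H: 4 × 477 = 1908
    Σ(formed) = 8500 kJ
  ΔH_A = 5922 − 8500 = −2578 kJ
Reaction B:
  Bonds broken (reactants):
    C–C: 1 × 342 = 342
    C–H: 6 × 427 = 2562
    C=C: 1 × 630 = 630
    F–F: 1 × 160 = 160
    Σ(broken) = 3694 kJ
  Bonds formed (products):
    C–C: 2 × 342 = 684
    C–F: 2 × 495 = 990
    C–H: 6 × 427 = 2562
    Σ(formed) = 4236 kJ
  ΔH_B = 3694 − 4236 = −542 kJ
ΔH_A − ΔH_B = −2036 kJ, so reaction A has the more negative ΔH; |ΔH_A − ΔH_B| = 2036 kJ.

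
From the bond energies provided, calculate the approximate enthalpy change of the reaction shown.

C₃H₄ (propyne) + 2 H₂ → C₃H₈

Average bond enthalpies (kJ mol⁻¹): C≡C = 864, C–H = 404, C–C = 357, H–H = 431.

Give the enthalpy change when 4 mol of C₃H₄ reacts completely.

ΔH = −988 kJ

Bonds broken (reactants):
  C≡C: 1 × 864 = 864
  C–C: 1 × 357 = 357
  C–H: 4 × 404 = 1616
  H–H: 2 × 431 = 862
  Σ(broken) = 3699 kJ
Bonds formed (products):
  C–C: 2 × 357 = 714
  C–H: 8 × 404 = 3232
  Σ(formed) = 3946 kJ
ΔH = Σ(broken) − Σ(formed) = 3699 − 3946 = −247 kJ
For 4× the reaction as written: 4 × (−247) = −988 kJ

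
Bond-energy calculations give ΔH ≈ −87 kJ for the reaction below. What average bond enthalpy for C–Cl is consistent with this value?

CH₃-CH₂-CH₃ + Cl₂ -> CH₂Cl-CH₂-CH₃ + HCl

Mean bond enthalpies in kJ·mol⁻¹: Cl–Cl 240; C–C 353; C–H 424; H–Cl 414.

Let D be the C–Cl bond energy.
Σ(broken) = 2×353 + 8×424 + 1×240 = 4338
Σ(formed) = 2×353 + 1×D + 7×424 + 1×414 = 4088 + D
ΔH = Σ(broken) − Σ(formed) = (4338) − (4088 + D) = +250 − D
Setting this equal to −87 kJ gives D = 337 kJ/mol.

D(C–Cl) ≈ 337 kJ/mol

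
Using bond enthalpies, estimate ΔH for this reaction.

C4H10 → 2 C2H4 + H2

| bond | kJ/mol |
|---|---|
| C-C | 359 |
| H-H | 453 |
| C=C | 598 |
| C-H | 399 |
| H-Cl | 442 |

ΔH ≈ +226 kJ

Bonds broken (reactants):
  C-C: 3 × 359 = 1077
  C-H: 10 × 399 = 3990
  Σ(broken) = 5067 kJ
Bonds formed (products):
  C-H: 8 × 399 = 3192
  C=C: 2 × 598 = 1196
  H-H: 1 × 453 = 453
  Σ(formed) = 4841 kJ
ΔH = Σ(broken) − Σ(formed) = 5067 − 4841 = +226 kJ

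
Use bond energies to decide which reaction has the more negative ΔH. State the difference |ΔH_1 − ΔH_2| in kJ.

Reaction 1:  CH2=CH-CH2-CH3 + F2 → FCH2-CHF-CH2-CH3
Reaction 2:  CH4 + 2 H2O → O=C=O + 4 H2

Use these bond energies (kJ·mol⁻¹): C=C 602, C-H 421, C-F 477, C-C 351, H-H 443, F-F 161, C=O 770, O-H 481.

Reaction 1:
  Bonds broken (reactants):
    C-C: 2 × 351 = 702
    C-H: 8 × 421 = 3368
    C=C: 1 × 602 = 602
    F-F: 1 × 161 = 161
    Σ(broken) = 4833 kJ
  Bonds formed (products):
    C-C: 3 × 351 = 1053
    C-F: 2 × 477 = 954
    C-H: 8 × 421 = 3368
    Σ(formed) = 5375 kJ
  ΔH_1 = 4833 − 5375 = −542 kJ
Reaction 2:
  Bonds broken (reactants):
    C-H: 4 × 421 = 1684
    O-H: 4 × 481 = 1924
    Σ(broken) = 3608 kJ
  Bonds formed (products):
    C=O: 2 × 770 = 1540
    H-H: 4 × 443 = 1772
    Σ(formed) = 3312 kJ
  ΔH_2 = 3608 − 3312 = +296 kJ
ΔH_1 − ΔH_2 = −838 kJ, so reaction 1 has the more negative ΔH; |ΔH_1 − ΔH_2| = 838 kJ.

Reaction 1, by 838 kJ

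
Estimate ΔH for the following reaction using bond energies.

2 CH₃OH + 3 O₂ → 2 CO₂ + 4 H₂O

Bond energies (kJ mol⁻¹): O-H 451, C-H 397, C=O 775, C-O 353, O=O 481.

ΔH ≈ −1275 kJ

Bonds broken (reactants):
  C-H: 6 × 397 = 2382
  C-O: 2 × 353 = 706
  O-H: 2 × 451 = 902
  O=O: 3 × 481 = 1443
  Σ(broken) = 5433 kJ
Bonds formed (products):
  C=O: 4 × 775 = 3100
  O-H: 8 × 451 = 3608
  Σ(formed) = 6708 kJ
ΔH = Σ(broken) − Σ(formed) = 5433 − 6708 = −1275 kJ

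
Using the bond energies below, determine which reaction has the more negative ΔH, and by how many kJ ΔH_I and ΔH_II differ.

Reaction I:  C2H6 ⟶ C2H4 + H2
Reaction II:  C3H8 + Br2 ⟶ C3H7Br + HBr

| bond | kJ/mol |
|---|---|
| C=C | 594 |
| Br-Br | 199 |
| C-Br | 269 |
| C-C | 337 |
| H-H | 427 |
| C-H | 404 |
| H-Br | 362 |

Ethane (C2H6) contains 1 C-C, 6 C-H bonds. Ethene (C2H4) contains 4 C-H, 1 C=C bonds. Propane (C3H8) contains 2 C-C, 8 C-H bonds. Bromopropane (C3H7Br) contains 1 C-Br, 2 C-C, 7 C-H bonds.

Reaction II, by 152 kJ

Reaction I:
  Bonds broken (reactants):
    C-C: 1 × 337 = 337
    C-H: 6 × 404 = 2424
    Σ(broken) = 2761 kJ
  Bonds formed (products):
    C-H: 4 × 404 = 1616
    C=C: 1 × 594 = 594
    H-H: 1 × 427 = 427
    Σ(formed) = 2637 kJ
  ΔH_I = 2761 − 2637 = +124 kJ
Reaction II:
  Bonds broken (reactants):
    Br-Br: 1 × 199 = 199
    C-C: 2 × 337 = 674
    C-H: 8 × 404 = 3232
    Σ(broken) = 4105 kJ
  Bonds formed (products):
    C-Br: 1 × 269 = 269
    C-C: 2 × 337 = 674
    C-H: 7 × 404 = 2828
    H-Br: 1 × 362 = 362
    Σ(formed) = 4133 kJ
  ΔH_II = 4105 − 4133 = −28 kJ
ΔH_I − ΔH_II = +152 kJ, so reaction II has the more negative ΔH; |ΔH_I − ΔH_II| = 152 kJ.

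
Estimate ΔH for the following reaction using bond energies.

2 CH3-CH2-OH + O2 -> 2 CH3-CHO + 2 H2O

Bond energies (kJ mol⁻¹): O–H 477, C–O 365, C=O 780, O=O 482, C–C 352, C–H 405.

ΔH ≈ −492 kJ

Bonds broken (reactants):
  C–C: 2 × 352 = 704
  C–H: 10 × 405 = 4050
  C–O: 2 × 365 = 730
  O–H: 2 × 477 = 954
  O=O: 1 × 482 = 482
  Σ(broken) = 6920 kJ
Bonds formed (products):
  C–C: 2 × 352 = 704
  C–H: 8 × 405 = 3240
  C=O: 2 × 780 = 1560
  O–H: 4 × 477 = 1908
  Σ(formed) = 7412 kJ
ΔH = Σ(broken) − Σ(formed) = 6920 − 7412 = −492 kJ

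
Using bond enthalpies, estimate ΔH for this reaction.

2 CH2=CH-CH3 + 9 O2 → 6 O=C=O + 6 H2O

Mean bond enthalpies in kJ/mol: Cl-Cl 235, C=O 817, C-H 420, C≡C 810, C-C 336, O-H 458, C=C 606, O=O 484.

ΔH ≈ −4020 kJ

Bonds broken (reactants):
  C-C: 2 × 336 = 672
  C-H: 12 × 420 = 5040
  C=C: 2 × 606 = 1212
  O=O: 9 × 484 = 4356
  Σ(broken) = 11280 kJ
Bonds formed (products):
  C=O: 12 × 817 = 9804
  O-H: 12 × 458 = 5496
  Σ(formed) = 15300 kJ
ΔH = Σ(broken) − Σ(formed) = 11280 − 15300 = −4020 kJ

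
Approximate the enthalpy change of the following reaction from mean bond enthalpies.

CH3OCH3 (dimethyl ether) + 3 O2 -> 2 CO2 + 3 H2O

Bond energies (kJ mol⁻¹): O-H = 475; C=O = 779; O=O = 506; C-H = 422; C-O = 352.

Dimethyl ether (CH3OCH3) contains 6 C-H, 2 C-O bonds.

Bonds broken (reactants):
  C-H: 6 × 422 = 2532
  C-O: 2 × 352 = 704
  O=O: 3 × 506 = 1518
  Σ(broken) = 4754 kJ
Bonds formed (products):
  C=O: 4 × 779 = 3116
  O-H: 6 × 475 = 2850
  Σ(formed) = 5966 kJ
ΔH = Σ(broken) − Σ(formed) = 4754 − 5966 = −1212 kJ

ΔH ≈ −1212 kJ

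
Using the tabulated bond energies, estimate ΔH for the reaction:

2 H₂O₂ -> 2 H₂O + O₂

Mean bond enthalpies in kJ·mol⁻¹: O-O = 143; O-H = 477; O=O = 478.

Bonds broken (reactants):
  O-H: 4 × 477 = 1908
  O-O: 2 × 143 = 286
  Σ(broken) = 2194 kJ
Bonds formed (products):
  O-H: 4 × 477 = 1908
  O=O: 1 × 478 = 478
  Σ(formed) = 2386 kJ
ΔH = Σ(broken) − Σ(formed) = 2194 − 2386 = −192 kJ

ΔH ≈ −192 kJ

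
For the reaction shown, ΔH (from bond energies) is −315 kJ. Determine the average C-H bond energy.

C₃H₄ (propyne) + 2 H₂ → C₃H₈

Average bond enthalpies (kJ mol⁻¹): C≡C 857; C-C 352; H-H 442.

D(C-H) ≈ 426 kJ/mol

Let D be the C-H bond energy.
Σ(broken) = 1×857 + 1×352 + 4×D + 2×442 = 2093 + 4D
Σ(formed) = 2×352 + 8×D = 704 + 8D
ΔH = Σ(broken) − Σ(formed) = (2093 + 4D) − (704 + 8D) = +1389 − 4D
Setting this equal to −315 kJ gives 4D = 1704, so D = 426 kJ/mol.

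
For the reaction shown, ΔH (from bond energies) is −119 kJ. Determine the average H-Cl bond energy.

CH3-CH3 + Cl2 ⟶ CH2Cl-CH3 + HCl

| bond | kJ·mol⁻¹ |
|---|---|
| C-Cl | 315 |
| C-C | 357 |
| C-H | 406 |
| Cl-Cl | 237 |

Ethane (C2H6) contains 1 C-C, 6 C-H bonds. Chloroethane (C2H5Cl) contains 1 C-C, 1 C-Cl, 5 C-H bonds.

Let D be the H-Cl bond energy.
Σ(broken) = 1×357 + 6×406 + 1×237 = 3030
Σ(formed) = 1×357 + 1×315 + 5×406 + 1×D = 2702 + D
ΔH = Σ(broken) − Σ(formed) = (3030) − (2702 + D) = +328 − D
Setting this equal to −119 kJ gives D = 447 kJ/mol.

D(H-Cl) ≈ 447 kJ/mol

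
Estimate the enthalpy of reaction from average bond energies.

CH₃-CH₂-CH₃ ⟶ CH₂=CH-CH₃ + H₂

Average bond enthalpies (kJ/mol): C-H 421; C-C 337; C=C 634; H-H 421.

ΔH ≈ +124 kJ

Bonds broken (reactants):
  C-C: 2 × 337 = 674
  C-H: 8 × 421 = 3368
  Σ(broken) = 4042 kJ
Bonds formed (products):
  C-C: 1 × 337 = 337
  C-H: 6 × 421 = 2526
  C=C: 1 × 634 = 634
  H-H: 1 × 421 = 421
  Σ(formed) = 3918 kJ
ΔH = Σ(broken) − Σ(formed) = 4042 − 3918 = +124 kJ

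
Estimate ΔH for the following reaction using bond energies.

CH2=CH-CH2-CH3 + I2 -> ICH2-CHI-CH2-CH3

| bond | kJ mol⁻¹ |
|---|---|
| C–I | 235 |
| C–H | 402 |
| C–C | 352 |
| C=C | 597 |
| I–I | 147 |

ΔH ≈ −78 kJ

Bonds broken (reactants):
  C–C: 2 × 352 = 704
  C–H: 8 × 402 = 3216
  C=C: 1 × 597 = 597
  I–I: 1 × 147 = 147
  Σ(broken) = 4664 kJ
Bonds formed (products):
  C–C: 3 × 352 = 1056
  C–H: 8 × 402 = 3216
  C–I: 2 × 235 = 470
  Σ(formed) = 4742 kJ
ΔH = Σ(broken) − Σ(formed) = 4664 − 4742 = −78 kJ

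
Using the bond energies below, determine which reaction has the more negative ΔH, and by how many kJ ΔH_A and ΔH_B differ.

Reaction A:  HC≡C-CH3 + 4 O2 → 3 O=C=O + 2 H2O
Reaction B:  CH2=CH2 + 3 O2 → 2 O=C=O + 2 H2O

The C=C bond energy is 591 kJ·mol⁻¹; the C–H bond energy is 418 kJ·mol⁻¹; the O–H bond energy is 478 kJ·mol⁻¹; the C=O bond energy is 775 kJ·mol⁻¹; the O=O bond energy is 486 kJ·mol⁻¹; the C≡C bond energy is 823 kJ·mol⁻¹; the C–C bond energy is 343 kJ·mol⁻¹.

Reaction A, by 489 kJ

Reaction A:
  Bonds broken (reactants):
    C≡C: 1 × 823 = 823
    C–C: 1 × 343 = 343
    C–H: 4 × 418 = 1672
    O=O: 4 × 486 = 1944
    Σ(broken) = 4782 kJ
  Bonds formed (products):
    C=O: 6 × 775 = 4650
    O–H: 4 × 478 = 1912
    Σ(formed) = 6562 kJ
  ΔH_A = 4782 − 6562 = −1780 kJ
Reaction B:
  Bonds broken (reactants):
    C–H: 4 × 418 = 1672
    C=C: 1 × 591 = 591
    O=O: 3 × 486 = 1458
    Σ(broken) = 3721 kJ
  Bonds formed (products):
    C=O: 4 × 775 = 3100
    O–H: 4 × 478 = 1912
    Σ(formed) = 5012 kJ
  ΔH_B = 3721 − 5012 = −1291 kJ
ΔH_A − ΔH_B = −489 kJ, so reaction A has the more negative ΔH; |ΔH_A − ΔH_B| = 489 kJ.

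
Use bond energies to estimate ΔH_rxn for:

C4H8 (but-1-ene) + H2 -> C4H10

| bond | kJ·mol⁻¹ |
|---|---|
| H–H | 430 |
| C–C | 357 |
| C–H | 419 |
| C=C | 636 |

ΔH ≈ −129 kJ

Bonds broken (reactants):
  C–C: 2 × 357 = 714
  C–H: 8 × 419 = 3352
  C=C: 1 × 636 = 636
  H–H: 1 × 430 = 430
  Σ(broken) = 5132 kJ
Bonds formed (products):
  C–C: 3 × 357 = 1071
  C–H: 10 × 419 = 4190
  Σ(formed) = 5261 kJ
ΔH = Σ(broken) − Σ(formed) = 5132 − 5261 = −129 kJ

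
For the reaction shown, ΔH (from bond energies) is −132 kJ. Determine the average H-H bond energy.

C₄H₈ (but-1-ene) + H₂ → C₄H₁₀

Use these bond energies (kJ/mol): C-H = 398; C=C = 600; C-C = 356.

Let D be the H-H bond energy.
Σ(broken) = 2×356 + 8×398 + 1×600 + 1×D = 4496 + D
Σ(formed) = 3×356 + 10×398 = 5048
ΔH = Σ(broken) − Σ(formed) = (4496 + D) − (5048) = −552 + D
Setting this equal to −132 kJ gives D = 420 kJ/mol.

D(H-H) ≈ 420 kJ/mol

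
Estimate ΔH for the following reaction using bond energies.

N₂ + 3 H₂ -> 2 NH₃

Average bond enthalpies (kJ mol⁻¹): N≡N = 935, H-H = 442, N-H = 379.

ΔH ≈ −13 kJ

Bonds broken (reactants):
  H-H: 3 × 442 = 1326
  N≡N: 1 × 935 = 935
  Σ(broken) = 2261 kJ
Bonds formed (products):
  N-H: 6 × 379 = 2274
  Σ(formed) = 2274 kJ
ΔH = Σ(broken) − Σ(formed) = 2261 − 2274 = −13 kJ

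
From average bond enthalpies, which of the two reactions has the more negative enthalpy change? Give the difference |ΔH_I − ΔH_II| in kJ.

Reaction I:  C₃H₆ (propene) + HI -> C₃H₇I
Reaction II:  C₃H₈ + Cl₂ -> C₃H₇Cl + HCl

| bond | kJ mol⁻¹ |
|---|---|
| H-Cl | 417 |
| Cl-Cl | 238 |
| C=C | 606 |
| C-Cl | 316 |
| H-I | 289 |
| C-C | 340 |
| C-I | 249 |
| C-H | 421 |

Reaction I:
  Bonds broken (reactants):
    C-C: 1 × 340 = 340
    C-H: 6 × 421 = 2526
    C=C: 1 × 606 = 606
    H-I: 1 × 289 = 289
    Σ(broken) = 3761 kJ
  Bonds formed (products):
    C-C: 2 × 340 = 680
    C-H: 7 × 421 = 2947
    C-I: 1 × 249 = 249
    Σ(formed) = 3876 kJ
  ΔH_I = 3761 − 3876 = −115 kJ
Reaction II:
  Bonds broken (reactants):
    C-C: 2 × 340 = 680
    C-H: 8 × 421 = 3368
    Cl-Cl: 1 × 238 = 238
    Σ(broken) = 4286 kJ
  Bonds formed (products):
    C-C: 2 × 340 = 680
    C-Cl: 1 × 316 = 316
    C-H: 7 × 421 = 2947
    H-Cl: 1 × 417 = 417
    Σ(formed) = 4360 kJ
  ΔH_II = 4286 − 4360 = −74 kJ
ΔH_I − ΔH_II = −41 kJ, so reaction I has the more negative ΔH; |ΔH_I − ΔH_II| = 41 kJ.

Reaction I, by 41 kJ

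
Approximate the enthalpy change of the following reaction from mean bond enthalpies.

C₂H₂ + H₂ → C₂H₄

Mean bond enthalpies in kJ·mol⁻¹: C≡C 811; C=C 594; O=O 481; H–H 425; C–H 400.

Bonds broken (reactants):
  C≡C: 1 × 811 = 811
  C–H: 2 × 400 = 800
  H–H: 1 × 425 = 425
  Σ(broken) = 2036 kJ
Bonds formed (products):
  C–H: 4 × 400 = 1600
  C=C: 1 × 594 = 594
  Σ(formed) = 2194 kJ
ΔH = Σ(broken) − Σ(formed) = 2036 − 2194 = −158 kJ

ΔH ≈ −158 kJ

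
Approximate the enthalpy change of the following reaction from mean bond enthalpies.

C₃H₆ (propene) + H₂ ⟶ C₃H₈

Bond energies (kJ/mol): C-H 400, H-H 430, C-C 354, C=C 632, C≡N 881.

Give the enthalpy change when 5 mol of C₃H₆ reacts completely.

Bonds broken (reactants):
  C-C: 1 × 354 = 354
  C-H: 6 × 400 = 2400
  C=C: 1 × 632 = 632
  H-H: 1 × 430 = 430
  Σ(broken) = 3816 kJ
Bonds formed (products):
  C-C: 2 × 354 = 708
  C-H: 8 × 400 = 3200
  Σ(formed) = 3908 kJ
ΔH = Σ(broken) − Σ(formed) = 3816 − 3908 = −92 kJ
For 5× the reaction as written: 5 × (−92) = −460 kJ

ΔH = −460 kJ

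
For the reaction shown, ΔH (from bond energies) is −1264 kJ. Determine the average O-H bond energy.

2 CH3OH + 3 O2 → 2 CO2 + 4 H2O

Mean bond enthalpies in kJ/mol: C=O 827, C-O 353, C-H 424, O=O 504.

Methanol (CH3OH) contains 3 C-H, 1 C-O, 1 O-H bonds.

D(O-H) ≈ 453 kJ/mol

Let D be the O-H bond energy.
Σ(broken) = 6×424 + 2×353 + 2×D + 3×504 = 4762 + 2D
Σ(formed) = 4×827 + 8×D = 3308 + 8D
ΔH = Σ(broken) − Σ(formed) = (4762 + 2D) − (3308 + 8D) = +1454 − 6D
Setting this equal to −1264 kJ gives 6D = 2718, so D = 453 kJ/mol.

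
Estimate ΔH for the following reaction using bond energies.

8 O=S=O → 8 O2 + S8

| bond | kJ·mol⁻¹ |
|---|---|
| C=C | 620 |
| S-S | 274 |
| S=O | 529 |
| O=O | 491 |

ΔH ≈ +2344 kJ

Bonds broken (reactants):
  S=O: 16 × 529 = 8464
  Σ(broken) = 8464 kJ
Bonds formed (products):
  O=O: 8 × 491 = 3928
  S-S: 8 × 274 = 2192
  Σ(formed) = 6120 kJ
ΔH = Σ(broken) − Σ(formed) = 8464 − 6120 = +2344 kJ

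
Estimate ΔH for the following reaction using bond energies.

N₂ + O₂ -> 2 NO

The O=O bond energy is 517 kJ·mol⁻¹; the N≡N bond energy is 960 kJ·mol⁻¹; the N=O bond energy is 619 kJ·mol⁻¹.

Bonds broken (reactants):
  N≡N: 1 × 960 = 960
  O=O: 1 × 517 = 517
  Σ(broken) = 1477 kJ
Bonds formed (products):
  N=O: 2 × 619 = 1238
  Σ(formed) = 1238 kJ
ΔH = Σ(broken) − Σ(formed) = 1477 − 1238 = +239 kJ

ΔH ≈ +239 kJ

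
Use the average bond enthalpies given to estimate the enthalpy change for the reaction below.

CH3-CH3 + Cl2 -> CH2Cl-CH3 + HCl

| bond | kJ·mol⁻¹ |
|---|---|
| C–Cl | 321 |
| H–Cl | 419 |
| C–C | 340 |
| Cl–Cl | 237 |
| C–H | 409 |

ΔH ≈ −94 kJ

Bonds broken (reactants):
  C–C: 1 × 340 = 340
  C–H: 6 × 409 = 2454
  Cl–Cl: 1 × 237 = 237
  Σ(broken) = 3031 kJ
Bonds formed (products):
  C–C: 1 × 340 = 340
  C–Cl: 1 × 321 = 321
  C–H: 5 × 409 = 2045
  H–Cl: 1 × 419 = 419
  Σ(formed) = 3125 kJ
ΔH = Σ(broken) − Σ(formed) = 3031 − 3125 = −94 kJ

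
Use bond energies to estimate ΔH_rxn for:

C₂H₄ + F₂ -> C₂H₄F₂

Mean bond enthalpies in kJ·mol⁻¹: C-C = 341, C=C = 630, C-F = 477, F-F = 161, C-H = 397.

ΔH ≈ −504 kJ

Bonds broken (reactants):
  C-H: 4 × 397 = 1588
  C=C: 1 × 630 = 630
  F-F: 1 × 161 = 161
  Σ(broken) = 2379 kJ
Bonds formed (products):
  C-C: 1 × 341 = 341
  C-F: 2 × 477 = 954
  C-H: 4 × 397 = 1588
  Σ(formed) = 2883 kJ
ΔH = Σ(broken) − Σ(formed) = 2379 − 2883 = −504 kJ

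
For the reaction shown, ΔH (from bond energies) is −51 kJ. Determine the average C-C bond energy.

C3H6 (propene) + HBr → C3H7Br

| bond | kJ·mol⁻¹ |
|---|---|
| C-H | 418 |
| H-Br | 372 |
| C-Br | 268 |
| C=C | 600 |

Let D be the C-C bond energy.
Σ(broken) = 1×D + 6×418 + 1×600 + 1×372 = 3480 + D
Σ(formed) = 1×268 + 2×D + 7×418 = 3194 + 2D
ΔH = Σ(broken) − Σ(formed) = (3480 + D) − (3194 + 2D) = +286 − D
Setting this equal to −51 kJ gives D = 337 kJ/mol.

D(C-C) ≈ 337 kJ/mol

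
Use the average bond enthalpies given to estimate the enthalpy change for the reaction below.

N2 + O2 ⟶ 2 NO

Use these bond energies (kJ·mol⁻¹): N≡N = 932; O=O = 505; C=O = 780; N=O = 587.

Bonds broken (reactants):
  N≡N: 1 × 932 = 932
  O=O: 1 × 505 = 505
  Σ(broken) = 1437 kJ
Bonds formed (products):
  N=O: 2 × 587 = 1174
  Σ(formed) = 1174 kJ
ΔH = Σ(broken) − Σ(formed) = 1437 − 1174 = +263 kJ

ΔH ≈ +263 kJ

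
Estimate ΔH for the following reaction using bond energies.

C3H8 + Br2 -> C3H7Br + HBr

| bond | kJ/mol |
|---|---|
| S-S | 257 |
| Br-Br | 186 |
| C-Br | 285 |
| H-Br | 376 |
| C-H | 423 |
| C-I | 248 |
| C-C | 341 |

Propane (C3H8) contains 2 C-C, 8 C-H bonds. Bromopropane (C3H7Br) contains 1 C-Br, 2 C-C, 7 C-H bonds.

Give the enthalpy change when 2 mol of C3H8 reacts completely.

Bonds broken (reactants):
  Br-Br: 1 × 186 = 186
  C-C: 2 × 341 = 682
  C-H: 8 × 423 = 3384
  Σ(broken) = 4252 kJ
Bonds formed (products):
  C-Br: 1 × 285 = 285
  C-C: 2 × 341 = 682
  C-H: 7 × 423 = 2961
  H-Br: 1 × 376 = 376
  Σ(formed) = 4304 kJ
ΔH = Σ(broken) − Σ(formed) = 4252 − 4304 = −52 kJ
For 2× the reaction as written: 2 × (−52) = −104 kJ

ΔH = −104 kJ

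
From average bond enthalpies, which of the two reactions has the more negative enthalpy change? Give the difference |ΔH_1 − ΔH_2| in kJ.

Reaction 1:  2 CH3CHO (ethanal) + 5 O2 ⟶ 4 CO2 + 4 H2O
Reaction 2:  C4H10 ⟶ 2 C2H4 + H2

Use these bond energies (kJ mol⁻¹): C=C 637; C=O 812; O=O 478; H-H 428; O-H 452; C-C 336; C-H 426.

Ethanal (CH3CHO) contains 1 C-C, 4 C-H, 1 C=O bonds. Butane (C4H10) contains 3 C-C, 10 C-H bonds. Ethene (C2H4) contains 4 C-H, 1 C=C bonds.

Reaction 1:
  Bonds broken (reactants):
    C-C: 2 × 336 = 672
    C-H: 8 × 426 = 3408
    C=O: 2 × 812 = 1624
    O=O: 5 × 478 = 2390
    Σ(broken) = 8094 kJ
  Bonds formed (products):
    C=O: 8 × 812 = 6496
    O-H: 8 × 452 = 3616
    Σ(formed) = 10112 kJ
  ΔH_1 = 8094 − 10112 = −2018 kJ
Reaction 2:
  Bonds broken (reactants):
    C-C: 3 × 336 = 1008
    C-H: 10 × 426 = 4260
    Σ(broken) = 5268 kJ
  Bonds formed (products):
    C-H: 8 × 426 = 3408
    C=C: 2 × 637 = 1274
    H-H: 1 × 428 = 428
    Σ(formed) = 5110 kJ
  ΔH_2 = 5268 − 5110 = +158 kJ
ΔH_1 − ΔH_2 = −2176 kJ, so reaction 1 has the more negative ΔH; |ΔH_1 − ΔH_2| = 2176 kJ.

Reaction 1, by 2176 kJ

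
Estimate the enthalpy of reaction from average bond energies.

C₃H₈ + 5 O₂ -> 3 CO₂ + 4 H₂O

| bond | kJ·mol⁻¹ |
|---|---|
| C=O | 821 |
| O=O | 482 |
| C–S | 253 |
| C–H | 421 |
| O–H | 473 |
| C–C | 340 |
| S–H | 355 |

ΔH ≈ −2252 kJ

Bonds broken (reactants):
  C–C: 2 × 340 = 680
  C–H: 8 × 421 = 3368
  O=O: 5 × 482 = 2410
  Σ(broken) = 6458 kJ
Bonds formed (products):
  C=O: 6 × 821 = 4926
  O–H: 8 × 473 = 3784
  Σ(formed) = 8710 kJ
ΔH = Σ(broken) − Σ(formed) = 6458 − 8710 = −2252 kJ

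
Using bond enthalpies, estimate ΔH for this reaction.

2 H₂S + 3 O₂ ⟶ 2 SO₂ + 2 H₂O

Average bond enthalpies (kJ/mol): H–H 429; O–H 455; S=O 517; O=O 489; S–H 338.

ΔH ≈ −1069 kJ

Bonds broken (reactants):
  O=O: 3 × 489 = 1467
  S–H: 4 × 338 = 1352
  Σ(broken) = 2819 kJ
Bonds formed (products):
  O–H: 4 × 455 = 1820
  S=O: 4 × 517 = 2068
  Σ(formed) = 3888 kJ
ΔH = Σ(broken) − Σ(formed) = 2819 − 3888 = −1069 kJ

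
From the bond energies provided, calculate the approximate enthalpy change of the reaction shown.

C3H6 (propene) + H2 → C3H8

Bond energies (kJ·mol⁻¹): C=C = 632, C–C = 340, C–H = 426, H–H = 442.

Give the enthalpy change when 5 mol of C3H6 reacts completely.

Bonds broken (reactants):
  C–C: 1 × 340 = 340
  C–H: 6 × 426 = 2556
  C=C: 1 × 632 = 632
  H–H: 1 × 442 = 442
  Σ(broken) = 3970 kJ
Bonds formed (products):
  C–C: 2 × 340 = 680
  C–H: 8 × 426 = 3408
  Σ(formed) = 4088 kJ
ΔH = Σ(broken) − Σ(formed) = 3970 − 4088 = −118 kJ
For 5× the reaction as written: 5 × (−118) = −590 kJ

ΔH = −590 kJ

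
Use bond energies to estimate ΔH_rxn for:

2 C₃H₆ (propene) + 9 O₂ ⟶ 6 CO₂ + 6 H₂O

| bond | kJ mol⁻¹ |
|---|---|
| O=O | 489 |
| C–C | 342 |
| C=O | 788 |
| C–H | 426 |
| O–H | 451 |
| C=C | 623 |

ΔH ≈ −3425 kJ

Bonds broken (reactants):
  C–C: 2 × 342 = 684
  C–H: 12 × 426 = 5112
  C=C: 2 × 623 = 1246
  O=O: 9 × 489 = 4401
  Σ(broken) = 11443 kJ
Bonds formed (products):
  C=O: 12 × 788 = 9456
  O–H: 12 × 451 = 5412
  Σ(formed) = 14868 kJ
ΔH = Σ(broken) − Σ(formed) = 11443 − 14868 = −3425 kJ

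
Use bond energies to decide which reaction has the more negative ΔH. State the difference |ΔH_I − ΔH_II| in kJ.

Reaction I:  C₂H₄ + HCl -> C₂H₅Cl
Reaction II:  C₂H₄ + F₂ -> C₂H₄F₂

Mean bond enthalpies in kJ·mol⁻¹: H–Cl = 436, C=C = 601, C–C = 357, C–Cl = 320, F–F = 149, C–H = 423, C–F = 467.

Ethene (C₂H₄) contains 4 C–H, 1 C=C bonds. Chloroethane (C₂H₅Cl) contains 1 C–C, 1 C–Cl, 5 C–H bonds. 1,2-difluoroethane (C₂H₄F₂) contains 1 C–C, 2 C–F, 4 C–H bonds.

Reaction I:
  Bonds broken (reactants):
    C–H: 4 × 423 = 1692
    C=C: 1 × 601 = 601
    H–Cl: 1 × 436 = 436
    Σ(broken) = 2729 kJ
  Bonds formed (products):
    C–C: 1 × 357 = 357
    C–Cl: 1 × 320 = 320
    C–H: 5 × 423 = 2115
    Σ(formed) = 2792 kJ
  ΔH_I = 2729 − 2792 = −63 kJ
Reaction II:
  Bonds broken (reactants):
    C–H: 4 × 423 = 1692
    C=C: 1 × 601 = 601
    F–F: 1 × 149 = 149
    Σ(broken) = 2442 kJ
  Bonds formed (products):
    C–C: 1 × 357 = 357
    C–F: 2 × 467 = 934
    C–H: 4 × 423 = 1692
    Σ(formed) = 2983 kJ
  ΔH_II = 2442 − 2983 = −541 kJ
ΔH_I − ΔH_II = +478 kJ, so reaction II has the more negative ΔH; |ΔH_I − ΔH_II| = 478 kJ.

Reaction II, by 478 kJ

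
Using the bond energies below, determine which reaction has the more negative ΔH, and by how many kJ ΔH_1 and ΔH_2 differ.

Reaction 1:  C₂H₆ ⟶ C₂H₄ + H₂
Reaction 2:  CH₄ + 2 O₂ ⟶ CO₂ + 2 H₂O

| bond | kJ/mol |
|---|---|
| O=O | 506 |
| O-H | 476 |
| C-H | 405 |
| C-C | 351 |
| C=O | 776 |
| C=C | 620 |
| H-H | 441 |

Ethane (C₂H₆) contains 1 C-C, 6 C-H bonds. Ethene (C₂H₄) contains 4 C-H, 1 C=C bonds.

Reaction 1:
  Bonds broken (reactants):
    C-C: 1 × 351 = 351
    C-H: 6 × 405 = 2430
    Σ(broken) = 2781 kJ
  Bonds formed (products):
    C-H: 4 × 405 = 1620
    C=C: 1 × 620 = 620
    H-H: 1 × 441 = 441
    Σ(formed) = 2681 kJ
  ΔH_1 = 2781 − 2681 = +100 kJ
Reaction 2:
  Bonds broken (reactants):
    C-H: 4 × 405 = 1620
    O=O: 2 × 506 = 1012
    Σ(broken) = 2632 kJ
  Bonds formed (products):
    C=O: 2 × 776 = 1552
    O-H: 4 × 476 = 1904
    Σ(formed) = 3456 kJ
  ΔH_2 = 2632 − 3456 = −824 kJ
ΔH_1 − ΔH_2 = +924 kJ, so reaction 2 has the more negative ΔH; |ΔH_1 − ΔH_2| = 924 kJ.

Reaction 2, by 924 kJ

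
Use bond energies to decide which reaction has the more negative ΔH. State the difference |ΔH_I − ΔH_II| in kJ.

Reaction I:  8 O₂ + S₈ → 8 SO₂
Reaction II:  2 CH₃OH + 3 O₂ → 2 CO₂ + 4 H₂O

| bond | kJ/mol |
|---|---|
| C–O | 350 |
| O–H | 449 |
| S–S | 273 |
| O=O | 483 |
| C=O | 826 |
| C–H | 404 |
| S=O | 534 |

Reaction I, by 1071 kJ

Reaction I:
  Bonds broken (reactants):
    O=O: 8 × 483 = 3864
    S–S: 8 × 273 = 2184
    Σ(broken) = 6048 kJ
  Bonds formed (products):
    S=O: 16 × 534 = 8544
    Σ(formed) = 8544 kJ
  ΔH_I = 6048 − 8544 = −2496 kJ
Reaction II:
  Bonds broken (reactants):
    C–H: 6 × 404 = 2424
    C–O: 2 × 350 = 700
    O–H: 2 × 449 = 898
    O=O: 3 × 483 = 1449
    Σ(broken) = 5471 kJ
  Bonds formed (products):
    C=O: 4 × 826 = 3304
    O–H: 8 × 449 = 3592
    Σ(formed) = 6896 kJ
  ΔH_II = 5471 − 6896 = −1425 kJ
ΔH_I − ΔH_II = −1071 kJ, so reaction I has the more negative ΔH; |ΔH_I − ΔH_II| = 1071 kJ.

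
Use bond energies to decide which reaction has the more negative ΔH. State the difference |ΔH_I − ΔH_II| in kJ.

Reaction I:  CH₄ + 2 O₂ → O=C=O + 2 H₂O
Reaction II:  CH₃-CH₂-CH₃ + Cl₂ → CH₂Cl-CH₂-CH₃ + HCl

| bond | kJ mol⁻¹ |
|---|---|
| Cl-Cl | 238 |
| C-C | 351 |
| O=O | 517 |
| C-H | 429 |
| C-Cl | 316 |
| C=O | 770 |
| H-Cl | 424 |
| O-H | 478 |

Reaction I, by 629 kJ

Reaction I:
  Bonds broken (reactants):
    C-H: 4 × 429 = 1716
    O=O: 2 × 517 = 1034
    Σ(broken) = 2750 kJ
  Bonds formed (products):
    C=O: 2 × 770 = 1540
    O-H: 4 × 478 = 1912
    Σ(formed) = 3452 kJ
  ΔH_I = 2750 − 3452 = −702 kJ
Reaction II:
  Bonds broken (reactants):
    C-C: 2 × 351 = 702
    C-H: 8 × 429 = 3432
    Cl-Cl: 1 × 238 = 238
    Σ(broken) = 4372 kJ
  Bonds formed (products):
    C-C: 2 × 351 = 702
    C-Cl: 1 × 316 = 316
    C-H: 7 × 429 = 3003
    H-Cl: 1 × 424 = 424
    Σ(formed) = 4445 kJ
  ΔH_II = 4372 − 4445 = −73 kJ
ΔH_I − ΔH_II = −629 kJ, so reaction I has the more negative ΔH; |ΔH_I − ΔH_II| = 629 kJ.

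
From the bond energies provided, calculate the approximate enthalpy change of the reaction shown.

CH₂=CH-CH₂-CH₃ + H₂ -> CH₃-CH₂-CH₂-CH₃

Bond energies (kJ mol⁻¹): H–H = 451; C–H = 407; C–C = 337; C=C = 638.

ΔH ≈ −62 kJ

Bonds broken (reactants):
  C–C: 2 × 337 = 674
  C–H: 8 × 407 = 3256
  C=C: 1 × 638 = 638
  H–H: 1 × 451 = 451
  Σ(broken) = 5019 kJ
Bonds formed (products):
  C–C: 3 × 337 = 1011
  C–H: 10 × 407 = 4070
  Σ(formed) = 5081 kJ
ΔH = Σ(broken) − Σ(formed) = 5019 − 5081 = −62 kJ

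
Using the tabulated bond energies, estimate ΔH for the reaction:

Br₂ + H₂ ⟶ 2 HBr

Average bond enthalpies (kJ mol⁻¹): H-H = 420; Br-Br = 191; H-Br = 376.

ΔH ≈ −141 kJ

Bonds broken (reactants):
  Br-Br: 1 × 191 = 191
  H-H: 1 × 420 = 420
  Σ(broken) = 611 kJ
Bonds formed (products):
  H-Br: 2 × 376 = 752
  Σ(formed) = 752 kJ
ΔH = Σ(broken) − Σ(formed) = 611 − 752 = −141 kJ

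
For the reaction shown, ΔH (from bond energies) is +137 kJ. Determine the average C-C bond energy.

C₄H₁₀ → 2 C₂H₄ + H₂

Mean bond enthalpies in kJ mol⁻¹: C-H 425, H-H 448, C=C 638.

Let D be the C-C bond energy.
Σ(broken) = 3×D + 10×425 = 4250 + 3D
Σ(formed) = 8×425 + 2×638 + 1×448 = 5124
ΔH = Σ(broken) − Σ(formed) = (4250 + 3D) − (5124) = −874 + 3D
Setting this equal to +137 kJ gives 3D = 1011, so D = 337 kJ/mol.

D(C-C) ≈ 337 kJ/mol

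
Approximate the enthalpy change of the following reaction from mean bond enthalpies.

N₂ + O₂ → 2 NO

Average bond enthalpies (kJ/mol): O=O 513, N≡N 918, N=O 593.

Bonds broken (reactants):
  N≡N: 1 × 918 = 918
  O=O: 1 × 513 = 513
  Σ(broken) = 1431 kJ
Bonds formed (products):
  N=O: 2 × 593 = 1186
  Σ(formed) = 1186 kJ
ΔH = Σ(broken) − Σ(formed) = 1431 − 1186 = +245 kJ

ΔH ≈ +245 kJ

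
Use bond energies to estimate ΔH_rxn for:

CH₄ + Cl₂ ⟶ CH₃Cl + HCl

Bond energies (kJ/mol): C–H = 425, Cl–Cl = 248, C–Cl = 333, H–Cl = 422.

ΔH ≈ −82 kJ

Bonds broken (reactants):
  C–H: 4 × 425 = 1700
  Cl–Cl: 1 × 248 = 248
  Σ(broken) = 1948 kJ
Bonds formed (products):
  C–Cl: 1 × 333 = 333
  C–H: 3 × 425 = 1275
  H–Cl: 1 × 422 = 422
  Σ(formed) = 2030 kJ
ΔH = Σ(broken) − Σ(formed) = 1948 − 2030 = −82 kJ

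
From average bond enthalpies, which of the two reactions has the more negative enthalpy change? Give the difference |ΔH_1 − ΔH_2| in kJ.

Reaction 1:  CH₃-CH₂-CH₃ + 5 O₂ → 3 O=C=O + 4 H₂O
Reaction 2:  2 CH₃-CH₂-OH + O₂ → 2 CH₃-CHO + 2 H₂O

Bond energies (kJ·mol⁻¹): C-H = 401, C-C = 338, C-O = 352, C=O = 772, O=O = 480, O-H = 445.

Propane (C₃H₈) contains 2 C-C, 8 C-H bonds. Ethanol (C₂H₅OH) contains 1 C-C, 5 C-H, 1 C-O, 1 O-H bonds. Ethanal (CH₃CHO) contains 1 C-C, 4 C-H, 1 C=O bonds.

Reaction 1, by 1460 kJ

Reaction 1:
  Bonds broken (reactants):
    C-C: 2 × 338 = 676
    C-H: 8 × 401 = 3208
    O=O: 5 × 480 = 2400
    Σ(broken) = 6284 kJ
  Bonds formed (products):
    C=O: 6 × 772 = 4632
    O-H: 8 × 445 = 3560
    Σ(formed) = 8192 kJ
  ΔH_1 = 6284 − 8192 = −1908 kJ
Reaction 2:
  Bonds broken (reactants):
    C-C: 2 × 338 = 676
    C-H: 10 × 401 = 4010
    C-O: 2 × 352 = 704
    O-H: 2 × 445 = 890
    O=O: 1 × 480 = 480
    Σ(broken) = 6760 kJ
  Bonds formed (products):
    C-C: 2 × 338 = 676
    C-H: 8 × 401 = 3208
    C=O: 2 × 772 = 1544
    O-H: 4 × 445 = 1780
    Σ(formed) = 7208 kJ
  ΔH_2 = 6760 − 7208 = −448 kJ
ΔH_1 − ΔH_2 = −1460 kJ, so reaction 1 has the more negative ΔH; |ΔH_1 − ΔH_2| = 1460 kJ.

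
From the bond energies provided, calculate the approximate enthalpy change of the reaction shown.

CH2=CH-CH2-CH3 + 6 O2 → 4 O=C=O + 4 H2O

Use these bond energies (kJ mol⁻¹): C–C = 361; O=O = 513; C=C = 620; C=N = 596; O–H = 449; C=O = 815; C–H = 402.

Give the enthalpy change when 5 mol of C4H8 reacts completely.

ΔH = −12380 kJ

Bonds broken (reactants):
  C–C: 2 × 361 = 722
  C–H: 8 × 402 = 3216
  C=C: 1 × 620 = 620
  O=O: 6 × 513 = 3078
  Σ(broken) = 7636 kJ
Bonds formed (products):
  C=O: 8 × 815 = 6520
  O–H: 8 × 449 = 3592
  Σ(formed) = 10112 kJ
ΔH = Σ(broken) − Σ(formed) = 7636 − 10112 = −2476 kJ
For 5× the reaction as written: 5 × (−2476) = −12380 kJ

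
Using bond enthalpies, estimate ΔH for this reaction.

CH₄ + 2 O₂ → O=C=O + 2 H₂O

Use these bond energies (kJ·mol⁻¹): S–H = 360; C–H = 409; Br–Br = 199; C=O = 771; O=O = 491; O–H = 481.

ΔH ≈ −848 kJ

Bonds broken (reactants):
  C–H: 4 × 409 = 1636
  O=O: 2 × 491 = 982
  Σ(broken) = 2618 kJ
Bonds formed (products):
  C=O: 2 × 771 = 1542
  O–H: 4 × 481 = 1924
  Σ(formed) = 3466 kJ
ΔH = Σ(broken) − Σ(formed) = 2618 − 3466 = −848 kJ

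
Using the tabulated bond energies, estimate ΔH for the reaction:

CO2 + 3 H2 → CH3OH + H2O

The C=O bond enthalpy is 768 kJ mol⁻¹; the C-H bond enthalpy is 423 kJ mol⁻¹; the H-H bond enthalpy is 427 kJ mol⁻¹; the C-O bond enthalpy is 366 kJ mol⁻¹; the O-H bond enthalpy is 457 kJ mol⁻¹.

ΔH ≈ −189 kJ

Bonds broken (reactants):
  C=O: 2 × 768 = 1536
  H-H: 3 × 427 = 1281
  Σ(broken) = 2817 kJ
Bonds formed (products):
  C-H: 3 × 423 = 1269
  C-O: 1 × 366 = 366
  O-H: 3 × 457 = 1371
  Σ(formed) = 3006 kJ
ΔH = Σ(broken) − Σ(formed) = 2817 − 3006 = −189 kJ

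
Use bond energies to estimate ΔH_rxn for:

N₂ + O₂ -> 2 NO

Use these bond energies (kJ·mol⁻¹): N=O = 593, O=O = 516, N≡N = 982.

Bonds broken (reactants):
  N≡N: 1 × 982 = 982
  O=O: 1 × 516 = 516
  Σ(broken) = 1498 kJ
Bonds formed (products):
  N=O: 2 × 593 = 1186
  Σ(formed) = 1186 kJ
ΔH = Σ(broken) − Σ(formed) = 1498 − 1186 = +312 kJ

ΔH ≈ +312 kJ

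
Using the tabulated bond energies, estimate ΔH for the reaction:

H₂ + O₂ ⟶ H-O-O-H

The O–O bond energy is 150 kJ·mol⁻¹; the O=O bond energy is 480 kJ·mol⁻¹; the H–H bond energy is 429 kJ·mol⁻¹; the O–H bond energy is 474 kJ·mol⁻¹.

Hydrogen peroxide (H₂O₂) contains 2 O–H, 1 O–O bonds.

Bonds broken (reactants):
  H–H: 1 × 429 = 429
  O=O: 1 × 480 = 480
  Σ(broken) = 909 kJ
Bonds formed (products):
  O–H: 2 × 474 = 948
  O–O: 1 × 150 = 150
  Σ(formed) = 1098 kJ
ΔH = Σ(broken) − Σ(formed) = 909 − 1098 = −189 kJ

ΔH ≈ −189 kJ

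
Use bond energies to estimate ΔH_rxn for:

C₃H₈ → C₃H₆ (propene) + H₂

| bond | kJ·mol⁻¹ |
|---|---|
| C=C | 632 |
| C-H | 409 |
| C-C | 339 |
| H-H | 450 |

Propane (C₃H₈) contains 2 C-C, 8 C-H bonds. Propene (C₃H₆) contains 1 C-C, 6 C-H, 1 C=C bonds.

ΔH ≈ +75 kJ

Bonds broken (reactants):
  C-C: 2 × 339 = 678
  C-H: 8 × 409 = 3272
  Σ(broken) = 3950 kJ
Bonds formed (products):
  C-C: 1 × 339 = 339
  C-H: 6 × 409 = 2454
  C=C: 1 × 632 = 632
  H-H: 1 × 450 = 450
  Σ(formed) = 3875 kJ
ΔH = Σ(broken) − Σ(formed) = 3950 − 3875 = +75 kJ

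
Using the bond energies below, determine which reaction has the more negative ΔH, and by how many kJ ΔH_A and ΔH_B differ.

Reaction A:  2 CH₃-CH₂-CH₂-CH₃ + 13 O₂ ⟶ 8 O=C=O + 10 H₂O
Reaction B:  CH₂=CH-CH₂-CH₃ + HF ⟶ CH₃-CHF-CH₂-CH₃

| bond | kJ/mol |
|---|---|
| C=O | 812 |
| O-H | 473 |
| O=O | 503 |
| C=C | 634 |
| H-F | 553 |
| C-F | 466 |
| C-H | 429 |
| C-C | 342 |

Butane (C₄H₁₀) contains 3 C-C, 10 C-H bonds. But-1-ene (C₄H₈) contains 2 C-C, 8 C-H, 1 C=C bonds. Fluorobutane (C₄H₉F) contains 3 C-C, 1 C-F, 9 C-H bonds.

Reaction A:
  Bonds broken (reactants):
    C-C: 6 × 342 = 2052
    C-H: 20 × 429 = 8580
    O=O: 13 × 503 = 6539
    Σ(broken) = 17171 kJ
  Bonds formed (products):
    C=O: 16 × 812 = 12992
    O-H: 20 × 473 = 9460
    Σ(formed) = 22452 kJ
  ΔH_A = 17171 − 22452 = −5281 kJ
Reaction B:
  Bonds broken (reactants):
    C-C: 2 × 342 = 684
    C-H: 8 × 429 = 3432
    C=C: 1 × 634 = 634
    H-F: 1 × 553 = 553
    Σ(broken) = 5303 kJ
  Bonds formed (products):
    C-C: 3 × 342 = 1026
    C-F: 1 × 466 = 466
    C-H: 9 × 429 = 3861
    Σ(formed) = 5353 kJ
  ΔH_B = 5303 − 5353 = −50 kJ
ΔH_A − ΔH_B = −5231 kJ, so reaction A has the more negative ΔH; |ΔH_A − ΔH_B| = 5231 kJ.

Reaction A, by 5231 kJ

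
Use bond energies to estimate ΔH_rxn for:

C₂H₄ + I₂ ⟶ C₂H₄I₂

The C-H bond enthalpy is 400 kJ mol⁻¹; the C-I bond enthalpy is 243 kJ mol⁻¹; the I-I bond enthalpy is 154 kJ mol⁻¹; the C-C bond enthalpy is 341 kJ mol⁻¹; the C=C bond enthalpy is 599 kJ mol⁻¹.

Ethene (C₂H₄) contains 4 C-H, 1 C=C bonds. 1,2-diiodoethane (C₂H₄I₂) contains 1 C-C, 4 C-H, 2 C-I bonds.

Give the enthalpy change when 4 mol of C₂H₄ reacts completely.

ΔH = −296 kJ

Bonds broken (reactants):
  C-H: 4 × 400 = 1600
  C=C: 1 × 599 = 599
  I-I: 1 × 154 = 154
  Σ(broken) = 2353 kJ
Bonds formed (products):
  C-C: 1 × 341 = 341
  C-H: 4 × 400 = 1600
  C-I: 2 × 243 = 486
  Σ(formed) = 2427 kJ
ΔH = Σ(broken) − Σ(formed) = 2353 − 2427 = −74 kJ
For 4× the reaction as written: 4 × (−74) = −296 kJ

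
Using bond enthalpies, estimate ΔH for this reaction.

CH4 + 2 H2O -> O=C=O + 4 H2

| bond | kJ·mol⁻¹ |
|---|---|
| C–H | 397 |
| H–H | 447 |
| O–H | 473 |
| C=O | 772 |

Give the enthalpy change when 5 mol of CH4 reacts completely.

ΔH = +740 kJ

Bonds broken (reactants):
  C–H: 4 × 397 = 1588
  O–H: 4 × 473 = 1892
  Σ(broken) = 3480 kJ
Bonds formed (products):
  C=O: 2 × 772 = 1544
  H–H: 4 × 447 = 1788
  Σ(formed) = 3332 kJ
ΔH = Σ(broken) − Σ(formed) = 3480 − 3332 = +148 kJ
For 5× the reaction as written: 5 × (+148) = +740 kJ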